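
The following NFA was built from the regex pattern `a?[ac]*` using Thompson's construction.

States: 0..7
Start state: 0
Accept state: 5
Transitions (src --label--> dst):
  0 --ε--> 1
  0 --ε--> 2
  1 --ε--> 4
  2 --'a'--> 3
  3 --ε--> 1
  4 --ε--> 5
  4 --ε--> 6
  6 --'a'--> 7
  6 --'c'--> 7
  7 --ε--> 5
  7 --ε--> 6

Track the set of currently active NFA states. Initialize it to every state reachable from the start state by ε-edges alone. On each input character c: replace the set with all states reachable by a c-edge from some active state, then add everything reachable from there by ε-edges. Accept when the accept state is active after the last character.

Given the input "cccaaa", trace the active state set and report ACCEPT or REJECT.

Answer: ACCEPT

Trace:
S₀ = ε-closure({0}) = {0,1,2,4,5,6}
'c' @ 1: {5,6,7}  (accept∈set)
'c' @ 2: {5,6,7}  (accept∈set)
'c' @ 3: {5,6,7}  (accept∈set)
'a' @ 4: {5,6,7}  (accept∈set)
'a' @ 5: {5,6,7}  (accept∈set)
'a' @ 6: {5,6,7}  (accept∈set)
final: {5,6,7}; accept 5 in set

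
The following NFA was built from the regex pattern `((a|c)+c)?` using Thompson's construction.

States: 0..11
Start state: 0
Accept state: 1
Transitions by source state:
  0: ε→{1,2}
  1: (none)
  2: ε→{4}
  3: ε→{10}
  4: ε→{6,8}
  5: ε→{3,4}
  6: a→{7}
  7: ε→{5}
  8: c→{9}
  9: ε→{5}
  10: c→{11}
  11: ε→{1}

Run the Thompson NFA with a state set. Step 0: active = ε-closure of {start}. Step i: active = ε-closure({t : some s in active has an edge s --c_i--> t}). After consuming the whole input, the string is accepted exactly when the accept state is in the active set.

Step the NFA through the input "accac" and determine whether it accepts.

Answer: ACCEPT

Trace:
start: ε-closure({0}) = {0,1,2,4,6,8}
'a' @ 1: {3,4,5,6,7,8,10}
'c' @ 2: {1,3,4,5,6,8,9,10,11}  [accepting]
'c' @ 3: {1,3,4,5,6,8,9,10,11}  [accepting]
'a' @ 4: {3,4,5,6,7,8,10}
'c' @ 5: {1,3,4,5,6,8,9,10,11}  [accepting]
final: {1,3,4,5,6,8,9,10,11}; accept 1 in set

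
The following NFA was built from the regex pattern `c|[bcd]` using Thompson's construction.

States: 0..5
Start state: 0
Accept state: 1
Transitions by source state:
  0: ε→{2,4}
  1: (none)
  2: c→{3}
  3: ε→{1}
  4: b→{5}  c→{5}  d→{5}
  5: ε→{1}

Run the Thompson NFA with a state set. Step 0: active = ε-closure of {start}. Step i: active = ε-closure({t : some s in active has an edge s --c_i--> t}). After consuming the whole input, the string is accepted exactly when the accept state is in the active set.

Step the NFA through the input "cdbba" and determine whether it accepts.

Answer: REJECT

Derivation:
S₀ = ε-closure({0}) = {0,2,4}
'c' @ 1: {1,3,5}  (accept∈set)
'd' @ 2: {}  — no active states
rest 'bba' ignored (set empty)
final: {}; accept 1 not in set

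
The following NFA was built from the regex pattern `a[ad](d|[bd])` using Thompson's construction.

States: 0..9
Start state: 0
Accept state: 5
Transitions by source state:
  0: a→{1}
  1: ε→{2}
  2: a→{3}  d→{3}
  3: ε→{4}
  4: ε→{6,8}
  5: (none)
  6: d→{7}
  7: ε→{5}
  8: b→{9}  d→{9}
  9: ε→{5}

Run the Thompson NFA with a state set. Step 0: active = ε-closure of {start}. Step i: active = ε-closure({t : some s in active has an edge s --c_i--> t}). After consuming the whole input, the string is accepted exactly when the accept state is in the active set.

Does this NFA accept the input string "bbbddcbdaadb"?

S₀ = ε-closure({0}) = {0}
'b' @ 1: {}  — no active states
rest 'bbddcbdaadb' ignored (set empty)
final: {}; accept 5 not in set

Answer: REJECT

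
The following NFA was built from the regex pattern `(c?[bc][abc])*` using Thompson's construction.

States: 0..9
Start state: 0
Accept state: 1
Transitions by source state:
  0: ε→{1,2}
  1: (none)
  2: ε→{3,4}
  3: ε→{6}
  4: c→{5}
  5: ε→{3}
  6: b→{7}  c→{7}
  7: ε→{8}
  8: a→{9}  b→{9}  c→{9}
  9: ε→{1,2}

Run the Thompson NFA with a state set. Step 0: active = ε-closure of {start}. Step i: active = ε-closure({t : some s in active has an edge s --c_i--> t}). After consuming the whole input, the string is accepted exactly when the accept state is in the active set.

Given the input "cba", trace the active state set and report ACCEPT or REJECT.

Answer: ACCEPT

Steps:
start: ε-closure({0}) = {0,1,2,3,4,6}
'c' @ 1: {3,5,6,7,8}
'b' @ 2: {1,2,3,4,6,7,8,9}  ✓accept
'a' @ 3: {1,2,3,4,6,9}  ✓accept
after full input: {1,2,3,4,6,9}  (accept=1 in)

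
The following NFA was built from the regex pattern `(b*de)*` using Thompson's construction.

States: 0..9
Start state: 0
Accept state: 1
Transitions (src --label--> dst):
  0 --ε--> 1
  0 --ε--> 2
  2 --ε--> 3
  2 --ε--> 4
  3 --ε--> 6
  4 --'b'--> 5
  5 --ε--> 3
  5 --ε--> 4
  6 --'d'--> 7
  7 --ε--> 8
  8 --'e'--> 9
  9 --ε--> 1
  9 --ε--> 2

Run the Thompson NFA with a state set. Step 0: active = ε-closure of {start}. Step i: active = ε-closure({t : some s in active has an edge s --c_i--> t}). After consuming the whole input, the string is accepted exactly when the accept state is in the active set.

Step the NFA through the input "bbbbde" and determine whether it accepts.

Answer: ACCEPT

Derivation:
start: ε-closure({0}) = {0,1,2,3,4,6}
'b' @ 1: {3,4,5,6}
'b' @ 2: {3,4,5,6}
'b' @ 3: {3,4,5,6}
'b' @ 4: {3,4,5,6}
'd' @ 5: {7,8}
'e' @ 6: {1,2,3,4,6,9}  ✓accept
after full input: {1,2,3,4,6,9}  (accept=1 in)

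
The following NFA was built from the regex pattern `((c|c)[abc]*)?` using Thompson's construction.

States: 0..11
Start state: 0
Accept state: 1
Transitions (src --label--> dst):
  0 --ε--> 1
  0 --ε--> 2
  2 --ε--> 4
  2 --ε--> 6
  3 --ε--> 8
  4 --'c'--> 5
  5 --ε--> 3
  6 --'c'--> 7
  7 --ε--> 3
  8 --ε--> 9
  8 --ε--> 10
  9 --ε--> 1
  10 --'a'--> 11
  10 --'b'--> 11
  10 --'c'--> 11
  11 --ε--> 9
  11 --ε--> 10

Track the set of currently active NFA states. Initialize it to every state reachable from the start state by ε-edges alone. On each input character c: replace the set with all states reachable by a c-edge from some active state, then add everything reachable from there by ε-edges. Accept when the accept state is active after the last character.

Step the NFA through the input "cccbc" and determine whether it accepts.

initial (ε-close {0}): {0,1,2,4,6}
'c' @ 1: {1,3,5,7,8,9,10}  [accepting]
'c' @ 2: {1,9,10,11}  [accepting]
'c' @ 3: {1,9,10,11}  [accepting]
'b' @ 4: {1,9,10,11}  [accepting]
'c' @ 5: {1,9,10,11}  [accepting]
end set {1,9,10,11} — state 1 in

Answer: ACCEPT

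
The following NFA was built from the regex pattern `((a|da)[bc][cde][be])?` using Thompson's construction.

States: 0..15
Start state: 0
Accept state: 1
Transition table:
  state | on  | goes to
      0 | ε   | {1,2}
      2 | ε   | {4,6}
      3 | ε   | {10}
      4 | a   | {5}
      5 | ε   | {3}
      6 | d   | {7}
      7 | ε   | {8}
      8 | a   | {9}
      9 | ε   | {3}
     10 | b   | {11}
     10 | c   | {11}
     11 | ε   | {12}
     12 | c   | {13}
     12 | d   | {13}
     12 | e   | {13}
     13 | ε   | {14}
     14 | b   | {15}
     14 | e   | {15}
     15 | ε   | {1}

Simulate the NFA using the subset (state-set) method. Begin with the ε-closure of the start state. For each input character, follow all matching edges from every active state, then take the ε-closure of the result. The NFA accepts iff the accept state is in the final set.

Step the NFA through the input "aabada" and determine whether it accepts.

Answer: REJECT

Derivation:
start: ε-closure({0}) = {0,1,2,4,6}
'a' @ 1: {3,5,10}
'a' @ 2: {}  — state set empty
rest 'bada' ignored (set empty)
end set {} — state 1 not in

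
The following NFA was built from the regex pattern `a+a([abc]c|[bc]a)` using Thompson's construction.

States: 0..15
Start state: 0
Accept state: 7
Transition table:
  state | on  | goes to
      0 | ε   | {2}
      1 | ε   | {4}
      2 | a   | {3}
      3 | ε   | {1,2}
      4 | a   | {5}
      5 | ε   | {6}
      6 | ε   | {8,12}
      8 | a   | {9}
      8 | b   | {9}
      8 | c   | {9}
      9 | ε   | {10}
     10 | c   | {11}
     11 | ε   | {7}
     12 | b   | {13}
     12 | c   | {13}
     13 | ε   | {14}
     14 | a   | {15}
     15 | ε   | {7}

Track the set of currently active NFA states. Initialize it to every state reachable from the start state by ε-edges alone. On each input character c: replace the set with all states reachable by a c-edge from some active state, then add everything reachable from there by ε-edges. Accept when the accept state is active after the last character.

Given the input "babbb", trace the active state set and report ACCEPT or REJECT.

S₀ = ε-closure({0}) = {0,2}
'b' @ 1: {}  — state set empty
rest 'abbb' ignored (set empty)
final: {}; accept 7 not in set

Answer: REJECT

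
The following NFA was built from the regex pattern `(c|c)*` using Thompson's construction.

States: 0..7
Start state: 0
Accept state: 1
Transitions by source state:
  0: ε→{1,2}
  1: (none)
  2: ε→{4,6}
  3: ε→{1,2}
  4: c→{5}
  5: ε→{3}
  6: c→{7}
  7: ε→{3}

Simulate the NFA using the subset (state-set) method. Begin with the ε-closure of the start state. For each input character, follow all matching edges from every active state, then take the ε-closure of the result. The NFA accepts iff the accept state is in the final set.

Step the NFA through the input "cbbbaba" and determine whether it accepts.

start: ε-closure({0}) = {0,1,2,4,6}
'c' @ 1: {1,2,3,4,5,6,7}  (accept∈set)
'b' @ 2: {}  — dead — no transitions
rest 'bbaba' ignored (set empty)
final: {}; accept 1 not in set

Answer: REJECT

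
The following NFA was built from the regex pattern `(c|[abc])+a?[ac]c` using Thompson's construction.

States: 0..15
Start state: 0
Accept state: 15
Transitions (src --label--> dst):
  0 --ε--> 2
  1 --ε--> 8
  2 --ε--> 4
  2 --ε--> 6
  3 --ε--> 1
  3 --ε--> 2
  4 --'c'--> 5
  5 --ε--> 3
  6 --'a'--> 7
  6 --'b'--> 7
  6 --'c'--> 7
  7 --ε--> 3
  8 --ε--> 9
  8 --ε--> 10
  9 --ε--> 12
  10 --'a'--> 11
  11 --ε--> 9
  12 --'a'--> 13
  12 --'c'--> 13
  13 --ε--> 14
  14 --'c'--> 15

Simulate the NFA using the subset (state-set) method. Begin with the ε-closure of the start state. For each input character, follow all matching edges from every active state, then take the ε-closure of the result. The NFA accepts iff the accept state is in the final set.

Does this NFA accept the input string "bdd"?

S₀ = ε-closure({0}) = {0,2,4,6}
'b' @ 1: {1,2,3,4,6,7,8,9,10,12}
'd' @ 2: {}  — dead — no transitions
rest 'd' ignored (set empty)
after full input: {}  (accept=15 not in)

Answer: REJECT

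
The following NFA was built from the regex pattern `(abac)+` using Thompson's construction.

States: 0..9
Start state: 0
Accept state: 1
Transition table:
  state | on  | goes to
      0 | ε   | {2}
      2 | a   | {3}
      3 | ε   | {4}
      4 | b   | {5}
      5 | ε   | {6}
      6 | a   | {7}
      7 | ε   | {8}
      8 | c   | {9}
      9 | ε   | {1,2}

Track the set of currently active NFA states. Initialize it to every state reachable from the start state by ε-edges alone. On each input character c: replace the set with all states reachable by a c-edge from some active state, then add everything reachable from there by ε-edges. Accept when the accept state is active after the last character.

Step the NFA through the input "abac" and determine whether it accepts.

initial (ε-close {0}): {0,2}
'a' @ 1: {3,4}
'b' @ 2: {5,6}
'a' @ 3: {7,8}
'c' @ 4: {1,2,9}  (accept∈set)
end set {1,2,9} — state 1 in

Answer: ACCEPT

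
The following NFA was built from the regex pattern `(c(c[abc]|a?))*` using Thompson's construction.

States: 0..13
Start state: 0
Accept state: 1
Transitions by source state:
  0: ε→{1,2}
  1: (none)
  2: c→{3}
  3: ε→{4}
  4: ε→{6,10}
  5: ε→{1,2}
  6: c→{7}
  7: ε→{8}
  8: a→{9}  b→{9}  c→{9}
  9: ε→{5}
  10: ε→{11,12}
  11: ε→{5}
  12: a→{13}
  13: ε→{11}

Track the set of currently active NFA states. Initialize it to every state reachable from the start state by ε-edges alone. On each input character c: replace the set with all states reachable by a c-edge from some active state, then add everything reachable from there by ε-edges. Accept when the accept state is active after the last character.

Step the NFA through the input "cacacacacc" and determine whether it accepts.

S₀ = ε-closure({0}) = {0,1,2}
'c' @ 1: {1,2,3,4,5,6,10,11,12}  (accept∈set)
'a' @ 2: {1,2,5,11,13}  (accept∈set)
'c' @ 3: {1,2,3,4,5,6,10,11,12}  (accept∈set)
'a' @ 4: {1,2,5,11,13}  (accept∈set)
'c' @ 5: {1,2,3,4,5,6,10,11,12}  (accept∈set)
'a' @ 6: {1,2,5,11,13}  (accept∈set)
'c' @ 7: {1,2,3,4,5,6,10,11,12}  (accept∈set)
'a' @ 8: {1,2,5,11,13}  (accept∈set)
'c' @ 9: {1,2,3,4,5,6,10,11,12}  (accept∈set)
'c' @ 10: {1,2,3,4,5,6,7,8,10,11,12}  (accept∈set)
after full input: {1,2,3,4,5,6,7,8,10,11,12}  (accept=1 in)

Answer: ACCEPT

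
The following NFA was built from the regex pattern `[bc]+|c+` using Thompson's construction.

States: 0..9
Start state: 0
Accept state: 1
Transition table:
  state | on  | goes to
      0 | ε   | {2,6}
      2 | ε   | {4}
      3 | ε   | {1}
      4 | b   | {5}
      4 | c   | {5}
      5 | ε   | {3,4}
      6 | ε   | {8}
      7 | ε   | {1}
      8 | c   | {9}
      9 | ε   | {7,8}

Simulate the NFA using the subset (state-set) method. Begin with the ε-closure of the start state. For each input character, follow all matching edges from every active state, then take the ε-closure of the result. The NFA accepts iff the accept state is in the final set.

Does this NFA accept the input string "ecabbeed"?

Answer: REJECT

Derivation:
initial (ε-close {0}): {0,2,4,6,8}
'e' @ 1: {}  — no active states
rest 'cabbeed' ignored (set empty)
end set {} — state 1 not in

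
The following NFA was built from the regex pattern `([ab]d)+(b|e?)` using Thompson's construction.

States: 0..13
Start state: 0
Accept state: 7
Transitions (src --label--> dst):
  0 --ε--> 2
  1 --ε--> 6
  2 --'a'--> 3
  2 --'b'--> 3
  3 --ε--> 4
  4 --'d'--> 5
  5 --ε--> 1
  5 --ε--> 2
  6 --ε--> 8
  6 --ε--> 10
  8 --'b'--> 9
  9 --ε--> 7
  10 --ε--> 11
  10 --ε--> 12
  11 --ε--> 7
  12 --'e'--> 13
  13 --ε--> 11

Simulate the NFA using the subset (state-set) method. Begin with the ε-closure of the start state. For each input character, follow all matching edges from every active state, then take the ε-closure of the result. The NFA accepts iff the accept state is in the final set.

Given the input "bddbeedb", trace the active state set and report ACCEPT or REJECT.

S₀ = ε-closure({0}) = {0,2}
'b' @ 1: {3,4}
'd' @ 2: {1,2,5,6,7,8,10,11,12}  (accept∈set)
'd' @ 3: {}  — state set empty
rest 'beedb' ignored (set empty)
final: {}; accept 7 not in set

Answer: REJECT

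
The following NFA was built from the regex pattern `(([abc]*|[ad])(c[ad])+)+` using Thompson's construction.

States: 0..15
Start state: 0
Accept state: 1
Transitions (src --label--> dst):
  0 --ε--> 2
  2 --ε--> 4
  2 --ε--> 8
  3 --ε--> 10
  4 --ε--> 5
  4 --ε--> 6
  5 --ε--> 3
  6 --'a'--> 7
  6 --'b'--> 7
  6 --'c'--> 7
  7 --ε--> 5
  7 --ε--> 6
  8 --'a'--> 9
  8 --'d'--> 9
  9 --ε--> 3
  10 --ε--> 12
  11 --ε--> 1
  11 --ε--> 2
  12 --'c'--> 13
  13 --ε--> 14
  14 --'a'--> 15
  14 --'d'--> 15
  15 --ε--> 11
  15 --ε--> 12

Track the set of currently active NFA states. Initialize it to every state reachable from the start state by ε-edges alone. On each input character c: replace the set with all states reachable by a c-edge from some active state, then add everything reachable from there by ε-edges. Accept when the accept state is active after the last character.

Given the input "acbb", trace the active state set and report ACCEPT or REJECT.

Answer: REJECT

Derivation:
S₀ = ε-closure({0}) = {0,2,3,4,5,6,8,10,12}
'a' @ 1: {3,5,6,7,9,10,12}
'c' @ 2: {3,5,6,7,10,12,13,14}
'b' @ 3: {3,5,6,7,10,12}
'b' @ 4: {3,5,6,7,10,12}
end set {3,5,6,7,10,12} — state 1 not in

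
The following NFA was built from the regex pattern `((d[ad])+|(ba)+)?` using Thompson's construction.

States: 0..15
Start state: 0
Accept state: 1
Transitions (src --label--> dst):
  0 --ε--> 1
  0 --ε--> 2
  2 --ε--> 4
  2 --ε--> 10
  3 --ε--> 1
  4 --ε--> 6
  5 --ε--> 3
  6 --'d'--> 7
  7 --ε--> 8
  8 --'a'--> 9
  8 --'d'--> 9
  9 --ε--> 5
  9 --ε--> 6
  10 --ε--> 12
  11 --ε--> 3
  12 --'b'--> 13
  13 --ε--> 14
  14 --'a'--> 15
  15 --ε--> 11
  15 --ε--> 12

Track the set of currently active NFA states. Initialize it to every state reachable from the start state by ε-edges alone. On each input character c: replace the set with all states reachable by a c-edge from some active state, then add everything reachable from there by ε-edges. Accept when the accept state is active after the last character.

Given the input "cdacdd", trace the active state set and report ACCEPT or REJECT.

Answer: REJECT

Steps:
S₀ = ε-closure({0}) = {0,1,2,4,6,10,12}
'c' @ 1: {}  — no active states
rest 'dacdd' ignored (set empty)
after full input: {}  (accept=1 not in)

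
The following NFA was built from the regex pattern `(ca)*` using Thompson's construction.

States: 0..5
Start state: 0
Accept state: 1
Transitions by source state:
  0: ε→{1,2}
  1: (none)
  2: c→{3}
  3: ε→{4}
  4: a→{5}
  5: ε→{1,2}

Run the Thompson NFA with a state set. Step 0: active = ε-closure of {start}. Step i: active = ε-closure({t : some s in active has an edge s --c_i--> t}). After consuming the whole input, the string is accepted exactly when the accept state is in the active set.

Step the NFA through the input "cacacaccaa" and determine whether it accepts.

S₀ = ε-closure({0}) = {0,1,2}
'c' @ 1: {3,4}
'a' @ 2: {1,2,5}  ✓accept
'c' @ 3: {3,4}
'a' @ 4: {1,2,5}  ✓accept
'c' @ 5: {3,4}
'a' @ 6: {1,2,5}  ✓accept
'c' @ 7: {3,4}
'c' @ 8: {}  — dead — no transitions
rest 'aa' ignored (set empty)
after full input: {}  (accept=1 not in)

Answer: REJECT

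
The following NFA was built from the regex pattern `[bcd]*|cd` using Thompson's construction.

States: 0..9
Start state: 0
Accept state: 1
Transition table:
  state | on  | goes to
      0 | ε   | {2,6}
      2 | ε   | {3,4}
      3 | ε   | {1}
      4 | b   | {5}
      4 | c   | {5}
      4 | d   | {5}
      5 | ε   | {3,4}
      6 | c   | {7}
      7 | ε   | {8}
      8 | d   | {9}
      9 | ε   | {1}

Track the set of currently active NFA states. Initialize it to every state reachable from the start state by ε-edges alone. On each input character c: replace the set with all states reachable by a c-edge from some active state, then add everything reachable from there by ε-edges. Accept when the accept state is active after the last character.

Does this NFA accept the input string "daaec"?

start: ε-closure({0}) = {0,1,2,3,4,6}
'd' @ 1: {1,3,4,5}  [accepting]
'a' @ 2: {}  — no active states
rest 'aec' ignored (set empty)
final: {}; accept 1 not in set

Answer: REJECT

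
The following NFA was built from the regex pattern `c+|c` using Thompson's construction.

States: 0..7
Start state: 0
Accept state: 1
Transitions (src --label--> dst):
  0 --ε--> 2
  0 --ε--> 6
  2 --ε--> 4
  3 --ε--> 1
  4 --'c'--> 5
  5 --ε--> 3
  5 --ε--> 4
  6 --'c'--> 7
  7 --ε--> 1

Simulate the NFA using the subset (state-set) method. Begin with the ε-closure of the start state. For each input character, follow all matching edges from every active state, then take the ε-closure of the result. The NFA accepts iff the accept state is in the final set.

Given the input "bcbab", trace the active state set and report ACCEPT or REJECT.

start: ε-closure({0}) = {0,2,4,6}
'b' @ 1: {}  — state set empty
rest 'cbab' ignored (set empty)
end set {} — state 1 not in

Answer: REJECT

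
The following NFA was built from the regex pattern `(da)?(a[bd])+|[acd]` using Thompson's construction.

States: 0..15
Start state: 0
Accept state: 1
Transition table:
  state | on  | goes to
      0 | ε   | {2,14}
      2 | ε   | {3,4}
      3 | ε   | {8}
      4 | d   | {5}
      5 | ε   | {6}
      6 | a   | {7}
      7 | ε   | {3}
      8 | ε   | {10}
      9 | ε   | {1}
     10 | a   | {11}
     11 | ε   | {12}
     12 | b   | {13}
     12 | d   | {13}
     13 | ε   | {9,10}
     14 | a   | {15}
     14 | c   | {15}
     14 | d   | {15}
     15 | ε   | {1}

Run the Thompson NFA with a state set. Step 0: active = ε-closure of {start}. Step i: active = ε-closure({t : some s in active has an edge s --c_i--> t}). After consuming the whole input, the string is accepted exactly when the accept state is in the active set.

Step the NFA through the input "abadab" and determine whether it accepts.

Answer: ACCEPT

Trace:
S₀ = ε-closure({0}) = {0,2,3,4,8,10,14}
'a' @ 1: {1,11,12,15}  [accepting]
'b' @ 2: {1,9,10,13}  [accepting]
'a' @ 3: {11,12}
'd' @ 4: {1,9,10,13}  [accepting]
'a' @ 5: {11,12}
'b' @ 6: {1,9,10,13}  [accepting]
end set {1,9,10,13} — state 1 in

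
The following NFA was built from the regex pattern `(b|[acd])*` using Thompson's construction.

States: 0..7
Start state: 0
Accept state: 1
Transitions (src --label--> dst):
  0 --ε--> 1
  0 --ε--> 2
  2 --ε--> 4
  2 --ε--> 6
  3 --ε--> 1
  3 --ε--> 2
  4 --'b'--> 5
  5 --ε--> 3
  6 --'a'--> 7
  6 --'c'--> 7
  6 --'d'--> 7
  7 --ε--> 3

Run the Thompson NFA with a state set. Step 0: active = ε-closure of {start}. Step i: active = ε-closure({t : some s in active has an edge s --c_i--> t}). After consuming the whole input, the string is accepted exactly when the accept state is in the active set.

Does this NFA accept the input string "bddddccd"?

S₀ = ε-closure({0}) = {0,1,2,4,6}
'b' @ 1: {1,2,3,4,5,6}  (accept∈set)
'd' @ 2: {1,2,3,4,6,7}  (accept∈set)
'd' @ 3: {1,2,3,4,6,7}  (accept∈set)
'd' @ 4: {1,2,3,4,6,7}  (accept∈set)
'd' @ 5: {1,2,3,4,6,7}  (accept∈set)
'c' @ 6: {1,2,3,4,6,7}  (accept∈set)
'c' @ 7: {1,2,3,4,6,7}  (accept∈set)
'd' @ 8: {1,2,3,4,6,7}  (accept∈set)
end set {1,2,3,4,6,7} — state 1 in

Answer: ACCEPT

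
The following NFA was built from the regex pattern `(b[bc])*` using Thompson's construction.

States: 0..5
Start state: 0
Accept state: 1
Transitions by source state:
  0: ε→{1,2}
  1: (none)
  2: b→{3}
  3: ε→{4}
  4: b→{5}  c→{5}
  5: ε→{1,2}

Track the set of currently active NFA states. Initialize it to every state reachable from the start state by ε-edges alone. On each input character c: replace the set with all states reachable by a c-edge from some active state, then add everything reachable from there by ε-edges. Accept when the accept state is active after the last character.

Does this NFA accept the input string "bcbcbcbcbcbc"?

S₀ = ε-closure({0}) = {0,1,2}
'b' @ 1: {3,4}
'c' @ 2: {1,2,5}  ✓accept
'b' @ 3: {3,4}
'c' @ 4: {1,2,5}  ✓accept
'b' @ 5: {3,4}
'c' @ 6: {1,2,5}  ✓accept
'b' @ 7: {3,4}
'c' @ 8: {1,2,5}  ✓accept
'b' @ 9: {3,4}
'c' @ 10: {1,2,5}  ✓accept
'b' @ 11: {3,4}
'c' @ 12: {1,2,5}  ✓accept
final: {1,2,5}; accept 1 in set

Answer: ACCEPT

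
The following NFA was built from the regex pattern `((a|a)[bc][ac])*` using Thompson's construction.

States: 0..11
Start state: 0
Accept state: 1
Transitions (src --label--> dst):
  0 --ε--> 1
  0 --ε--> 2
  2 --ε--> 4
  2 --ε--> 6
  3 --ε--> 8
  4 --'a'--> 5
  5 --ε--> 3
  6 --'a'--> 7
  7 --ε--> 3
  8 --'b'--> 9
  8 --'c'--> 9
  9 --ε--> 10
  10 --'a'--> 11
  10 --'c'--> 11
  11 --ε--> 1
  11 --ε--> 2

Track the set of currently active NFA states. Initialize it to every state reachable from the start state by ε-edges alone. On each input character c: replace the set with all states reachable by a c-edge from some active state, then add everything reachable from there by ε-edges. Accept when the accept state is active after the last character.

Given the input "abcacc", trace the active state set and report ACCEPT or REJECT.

initial (ε-close {0}): {0,1,2,4,6}
'a' @ 1: {3,5,7,8}
'b' @ 2: {9,10}
'c' @ 3: {1,2,4,6,11}  [accepting]
'a' @ 4: {3,5,7,8}
'c' @ 5: {9,10}
'c' @ 6: {1,2,4,6,11}  [accepting]
end set {1,2,4,6,11} — state 1 in

Answer: ACCEPT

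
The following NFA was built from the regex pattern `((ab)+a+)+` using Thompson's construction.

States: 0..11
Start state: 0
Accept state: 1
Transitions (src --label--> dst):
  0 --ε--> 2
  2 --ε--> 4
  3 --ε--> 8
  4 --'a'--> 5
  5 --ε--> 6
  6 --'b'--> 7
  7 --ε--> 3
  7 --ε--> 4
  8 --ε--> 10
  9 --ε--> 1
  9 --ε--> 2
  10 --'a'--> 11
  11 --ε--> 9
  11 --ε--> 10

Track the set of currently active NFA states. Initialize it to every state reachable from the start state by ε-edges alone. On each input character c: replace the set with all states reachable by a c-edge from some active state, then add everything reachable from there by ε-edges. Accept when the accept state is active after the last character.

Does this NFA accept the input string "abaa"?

Answer: ACCEPT

Trace:
start: ε-closure({0}) = {0,2,4}
'a' @ 1: {5,6}
'b' @ 2: {3,4,7,8,10}
'a' @ 3: {1,2,4,5,6,9,10,11}  ✓accept
'a' @ 4: {1,2,4,5,6,9,10,11}  ✓accept
end set {1,2,4,5,6,9,10,11} — state 1 in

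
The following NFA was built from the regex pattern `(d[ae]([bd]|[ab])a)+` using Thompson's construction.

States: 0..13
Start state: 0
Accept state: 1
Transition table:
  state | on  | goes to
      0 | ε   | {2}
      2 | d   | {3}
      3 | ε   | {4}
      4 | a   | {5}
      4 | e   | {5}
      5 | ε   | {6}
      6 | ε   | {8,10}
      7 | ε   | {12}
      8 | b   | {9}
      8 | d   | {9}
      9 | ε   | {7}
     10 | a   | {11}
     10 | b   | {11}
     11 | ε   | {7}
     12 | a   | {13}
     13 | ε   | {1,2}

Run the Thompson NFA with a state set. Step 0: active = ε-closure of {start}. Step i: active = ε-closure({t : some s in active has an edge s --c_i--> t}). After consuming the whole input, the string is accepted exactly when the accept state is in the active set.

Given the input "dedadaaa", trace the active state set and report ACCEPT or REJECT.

initial (ε-close {0}): {0,2}
'd' @ 1: {3,4}
'e' @ 2: {5,6,8,10}
'd' @ 3: {7,9,12}
'a' @ 4: {1,2,13}  (accept∈set)
'd' @ 5: {3,4}
'a' @ 6: {5,6,8,10}
'a' @ 7: {7,11,12}
'a' @ 8: {1,2,13}  (accept∈set)
end set {1,2,13} — state 1 in

Answer: ACCEPT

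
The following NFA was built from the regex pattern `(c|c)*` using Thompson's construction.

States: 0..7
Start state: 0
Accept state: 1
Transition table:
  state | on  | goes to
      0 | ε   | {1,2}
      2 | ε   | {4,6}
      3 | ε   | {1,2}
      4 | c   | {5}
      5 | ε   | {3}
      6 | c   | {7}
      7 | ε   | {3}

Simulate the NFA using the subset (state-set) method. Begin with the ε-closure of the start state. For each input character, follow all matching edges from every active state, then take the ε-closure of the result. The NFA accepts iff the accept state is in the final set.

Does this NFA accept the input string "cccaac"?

start: ε-closure({0}) = {0,1,2,4,6}
'c' @ 1: {1,2,3,4,5,6,7}  (accept∈set)
'c' @ 2: {1,2,3,4,5,6,7}  (accept∈set)
'c' @ 3: {1,2,3,4,5,6,7}  (accept∈set)
'a' @ 4: {}  — no active states
rest 'ac' ignored (set empty)
end set {} — state 1 not in

Answer: REJECT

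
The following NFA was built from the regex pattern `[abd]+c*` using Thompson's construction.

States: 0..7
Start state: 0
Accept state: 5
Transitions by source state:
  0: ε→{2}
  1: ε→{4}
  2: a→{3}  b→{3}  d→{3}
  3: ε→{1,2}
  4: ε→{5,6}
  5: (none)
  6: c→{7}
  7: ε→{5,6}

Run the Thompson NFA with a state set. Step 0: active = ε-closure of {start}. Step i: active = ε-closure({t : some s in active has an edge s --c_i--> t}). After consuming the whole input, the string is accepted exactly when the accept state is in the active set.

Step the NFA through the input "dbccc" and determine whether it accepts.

Answer: ACCEPT

Steps:
start: ε-closure({0}) = {0,2}
'd' @ 1: {1,2,3,4,5,6}  [accepting]
'b' @ 2: {1,2,3,4,5,6}  [accepting]
'c' @ 3: {5,6,7}  [accepting]
'c' @ 4: {5,6,7}  [accepting]
'c' @ 5: {5,6,7}  [accepting]
end set {5,6,7} — state 5 in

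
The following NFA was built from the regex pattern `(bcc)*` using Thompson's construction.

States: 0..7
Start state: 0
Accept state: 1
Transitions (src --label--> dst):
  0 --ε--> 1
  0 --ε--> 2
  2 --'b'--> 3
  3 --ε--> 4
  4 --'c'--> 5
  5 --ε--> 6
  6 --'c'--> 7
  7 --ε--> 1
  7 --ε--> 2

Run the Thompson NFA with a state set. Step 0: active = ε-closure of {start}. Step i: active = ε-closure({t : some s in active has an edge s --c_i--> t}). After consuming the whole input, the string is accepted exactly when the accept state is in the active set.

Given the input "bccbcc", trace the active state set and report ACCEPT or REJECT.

Answer: ACCEPT

Derivation:
start: ε-closure({0}) = {0,1,2}
'b' @ 1: {3,4}
'c' @ 2: {5,6}
'c' @ 3: {1,2,7}  (accept∈set)
'b' @ 4: {3,4}
'c' @ 5: {5,6}
'c' @ 6: {1,2,7}  (accept∈set)
final: {1,2,7}; accept 1 in set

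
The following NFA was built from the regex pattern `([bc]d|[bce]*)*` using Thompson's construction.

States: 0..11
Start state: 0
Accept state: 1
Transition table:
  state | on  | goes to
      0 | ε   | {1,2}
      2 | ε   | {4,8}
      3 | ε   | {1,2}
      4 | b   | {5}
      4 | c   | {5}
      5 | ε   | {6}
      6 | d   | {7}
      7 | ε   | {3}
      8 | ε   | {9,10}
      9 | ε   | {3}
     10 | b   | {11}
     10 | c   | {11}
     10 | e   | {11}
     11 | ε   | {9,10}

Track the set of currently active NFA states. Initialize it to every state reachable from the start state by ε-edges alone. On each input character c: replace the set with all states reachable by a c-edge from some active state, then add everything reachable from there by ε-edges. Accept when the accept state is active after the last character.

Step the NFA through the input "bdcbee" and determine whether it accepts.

start: ε-closure({0}) = {0,1,2,3,4,8,9,10}
'b' @ 1: {1,2,3,4,5,6,8,9,10,11}  (accept∈set)
'd' @ 2: {1,2,3,4,7,8,9,10}  (accept∈set)
'c' @ 3: {1,2,3,4,5,6,8,9,10,11}  (accept∈set)
'b' @ 4: {1,2,3,4,5,6,8,9,10,11}  (accept∈set)
'e' @ 5: {1,2,3,4,8,9,10,11}  (accept∈set)
'e' @ 6: {1,2,3,4,8,9,10,11}  (accept∈set)
end set {1,2,3,4,8,9,10,11} — state 1 in

Answer: ACCEPT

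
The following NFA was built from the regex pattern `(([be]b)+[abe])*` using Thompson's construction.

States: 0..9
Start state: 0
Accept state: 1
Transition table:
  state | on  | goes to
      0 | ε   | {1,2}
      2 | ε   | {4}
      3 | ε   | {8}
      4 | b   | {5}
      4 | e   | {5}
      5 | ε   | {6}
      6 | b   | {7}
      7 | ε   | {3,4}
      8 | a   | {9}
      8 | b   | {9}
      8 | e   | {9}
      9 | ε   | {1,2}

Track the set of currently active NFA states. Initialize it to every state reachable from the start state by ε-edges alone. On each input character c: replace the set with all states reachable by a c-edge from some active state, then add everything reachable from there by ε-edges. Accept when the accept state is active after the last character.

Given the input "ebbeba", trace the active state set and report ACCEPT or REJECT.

initial (ε-close {0}): {0,1,2,4}
'e' @ 1: {5,6}
'b' @ 2: {3,4,7,8}
'b' @ 3: {1,2,4,5,6,9}  ✓accept
'e' @ 4: {5,6}
'b' @ 5: {3,4,7,8}
'a' @ 6: {1,2,4,9}  ✓accept
end set {1,2,4,9} — state 1 in

Answer: ACCEPT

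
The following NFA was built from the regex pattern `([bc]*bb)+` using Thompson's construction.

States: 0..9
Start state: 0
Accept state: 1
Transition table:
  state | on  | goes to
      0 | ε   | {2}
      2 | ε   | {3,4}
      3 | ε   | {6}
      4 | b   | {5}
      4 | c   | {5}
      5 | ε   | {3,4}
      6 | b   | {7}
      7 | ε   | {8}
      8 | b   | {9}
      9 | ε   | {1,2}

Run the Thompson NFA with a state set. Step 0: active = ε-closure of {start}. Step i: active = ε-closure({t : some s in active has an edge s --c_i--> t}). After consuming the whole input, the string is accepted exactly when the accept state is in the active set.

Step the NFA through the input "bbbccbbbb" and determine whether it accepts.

Answer: ACCEPT

Derivation:
start: ε-closure({0}) = {0,2,3,4,6}
'b' @ 1: {3,4,5,6,7,8}
'b' @ 2: {1,2,3,4,5,6,7,8,9}  [accepting]
'b' @ 3: {1,2,3,4,5,6,7,8,9}  [accepting]
'c' @ 4: {3,4,5,6}
'c' @ 5: {3,4,5,6}
'b' @ 6: {3,4,5,6,7,8}
'b' @ 7: {1,2,3,4,5,6,7,8,9}  [accepting]
'b' @ 8: {1,2,3,4,5,6,7,8,9}  [accepting]
'b' @ 9: {1,2,3,4,5,6,7,8,9}  [accepting]
after full input: {1,2,3,4,5,6,7,8,9}  (accept=1 in)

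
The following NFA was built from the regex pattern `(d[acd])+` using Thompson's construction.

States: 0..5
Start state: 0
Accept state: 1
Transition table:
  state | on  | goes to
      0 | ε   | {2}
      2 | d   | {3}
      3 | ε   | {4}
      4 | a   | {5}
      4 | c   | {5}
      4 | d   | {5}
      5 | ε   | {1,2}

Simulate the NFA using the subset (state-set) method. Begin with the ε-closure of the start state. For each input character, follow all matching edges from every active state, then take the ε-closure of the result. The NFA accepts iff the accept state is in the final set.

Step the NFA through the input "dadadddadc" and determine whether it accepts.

Answer: ACCEPT

Derivation:
initial (ε-close {0}): {0,2}
'd' @ 1: {3,4}
'a' @ 2: {1,2,5}  (accept∈set)
'd' @ 3: {3,4}
'a' @ 4: {1,2,5}  (accept∈set)
'd' @ 5: {3,4}
'd' @ 6: {1,2,5}  (accept∈set)
'd' @ 7: {3,4}
'a' @ 8: {1,2,5}  (accept∈set)
'd' @ 9: {3,4}
'c' @ 10: {1,2,5}  (accept∈set)
after full input: {1,2,5}  (accept=1 in)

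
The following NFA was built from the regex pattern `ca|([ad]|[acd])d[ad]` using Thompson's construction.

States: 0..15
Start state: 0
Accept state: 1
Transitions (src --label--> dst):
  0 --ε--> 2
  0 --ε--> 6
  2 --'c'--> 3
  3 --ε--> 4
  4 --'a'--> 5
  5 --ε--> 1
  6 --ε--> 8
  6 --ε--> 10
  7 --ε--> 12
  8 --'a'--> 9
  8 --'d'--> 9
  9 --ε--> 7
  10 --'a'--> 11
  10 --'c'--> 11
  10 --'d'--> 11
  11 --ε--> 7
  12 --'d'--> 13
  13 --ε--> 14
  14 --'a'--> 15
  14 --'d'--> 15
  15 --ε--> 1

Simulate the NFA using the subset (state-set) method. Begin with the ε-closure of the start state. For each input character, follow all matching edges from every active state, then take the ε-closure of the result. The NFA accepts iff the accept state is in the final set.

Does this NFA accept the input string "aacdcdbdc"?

start: ε-closure({0}) = {0,2,6,8,10}
'a' @ 1: {7,9,11,12}
'a' @ 2: {}  — state set empty
rest 'cdcdbdc' ignored (set empty)
final: {}; accept 1 not in set

Answer: REJECT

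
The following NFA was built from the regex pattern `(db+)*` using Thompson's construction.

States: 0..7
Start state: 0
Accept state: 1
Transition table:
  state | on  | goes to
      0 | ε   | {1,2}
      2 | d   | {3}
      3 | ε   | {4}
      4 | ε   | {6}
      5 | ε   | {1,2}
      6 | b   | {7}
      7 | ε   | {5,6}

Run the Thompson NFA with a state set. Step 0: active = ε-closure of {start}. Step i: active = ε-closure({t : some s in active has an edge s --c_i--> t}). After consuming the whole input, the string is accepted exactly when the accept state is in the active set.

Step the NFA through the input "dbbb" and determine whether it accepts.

initial (ε-close {0}): {0,1,2}
'd' @ 1: {3,4,6}
'b' @ 2: {1,2,5,6,7}  [accepting]
'b' @ 3: {1,2,5,6,7}  [accepting]
'b' @ 4: {1,2,5,6,7}  [accepting]
final: {1,2,5,6,7}; accept 1 in set

Answer: ACCEPT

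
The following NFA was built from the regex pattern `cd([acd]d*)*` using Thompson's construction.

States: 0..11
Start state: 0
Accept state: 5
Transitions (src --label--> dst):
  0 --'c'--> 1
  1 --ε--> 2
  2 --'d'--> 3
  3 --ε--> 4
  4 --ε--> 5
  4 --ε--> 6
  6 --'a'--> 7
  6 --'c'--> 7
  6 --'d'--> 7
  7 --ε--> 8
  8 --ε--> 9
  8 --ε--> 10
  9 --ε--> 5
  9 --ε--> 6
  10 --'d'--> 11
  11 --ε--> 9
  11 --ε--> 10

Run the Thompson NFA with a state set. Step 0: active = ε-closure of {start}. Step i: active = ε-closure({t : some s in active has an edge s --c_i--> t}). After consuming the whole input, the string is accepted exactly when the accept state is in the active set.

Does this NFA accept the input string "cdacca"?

start: ε-closure({0}) = {0}
'c' @ 1: {1,2}
'd' @ 2: {3,4,5,6}  [accepting]
'a' @ 3: {5,6,7,8,9,10}  [accepting]
'c' @ 4: {5,6,7,8,9,10}  [accepting]
'c' @ 5: {5,6,7,8,9,10}  [accepting]
'a' @ 6: {5,6,7,8,9,10}  [accepting]
after full input: {5,6,7,8,9,10}  (accept=5 in)

Answer: ACCEPT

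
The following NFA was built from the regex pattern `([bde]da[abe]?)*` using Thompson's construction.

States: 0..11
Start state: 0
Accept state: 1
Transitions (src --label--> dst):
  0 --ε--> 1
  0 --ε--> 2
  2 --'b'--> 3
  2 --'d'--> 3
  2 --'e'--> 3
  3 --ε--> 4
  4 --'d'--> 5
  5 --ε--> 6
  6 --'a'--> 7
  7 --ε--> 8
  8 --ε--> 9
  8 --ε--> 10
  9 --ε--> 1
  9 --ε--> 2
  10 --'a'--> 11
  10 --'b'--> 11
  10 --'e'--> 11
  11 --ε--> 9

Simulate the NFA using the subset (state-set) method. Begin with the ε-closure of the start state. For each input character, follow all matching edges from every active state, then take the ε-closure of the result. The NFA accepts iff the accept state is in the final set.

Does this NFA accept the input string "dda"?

Answer: ACCEPT

Derivation:
start: ε-closure({0}) = {0,1,2}
'd' @ 1: {3,4}
'd' @ 2: {5,6}
'a' @ 3: {1,2,7,8,9,10}  [accepting]
end set {1,2,7,8,9,10} — state 1 in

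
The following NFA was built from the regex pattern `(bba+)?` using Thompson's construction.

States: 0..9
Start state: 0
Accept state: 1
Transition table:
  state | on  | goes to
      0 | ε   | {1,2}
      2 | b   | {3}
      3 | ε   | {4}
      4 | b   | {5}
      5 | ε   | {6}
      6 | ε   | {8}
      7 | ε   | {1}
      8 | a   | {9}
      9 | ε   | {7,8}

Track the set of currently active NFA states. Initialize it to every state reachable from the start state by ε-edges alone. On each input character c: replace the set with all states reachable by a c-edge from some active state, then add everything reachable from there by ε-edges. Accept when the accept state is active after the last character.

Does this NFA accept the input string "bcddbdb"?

start: ε-closure({0}) = {0,1,2}
'b' @ 1: {3,4}
'c' @ 2: {}  — dead — no transitions
rest 'ddbdb' ignored (set empty)
final: {}; accept 1 not in set

Answer: REJECT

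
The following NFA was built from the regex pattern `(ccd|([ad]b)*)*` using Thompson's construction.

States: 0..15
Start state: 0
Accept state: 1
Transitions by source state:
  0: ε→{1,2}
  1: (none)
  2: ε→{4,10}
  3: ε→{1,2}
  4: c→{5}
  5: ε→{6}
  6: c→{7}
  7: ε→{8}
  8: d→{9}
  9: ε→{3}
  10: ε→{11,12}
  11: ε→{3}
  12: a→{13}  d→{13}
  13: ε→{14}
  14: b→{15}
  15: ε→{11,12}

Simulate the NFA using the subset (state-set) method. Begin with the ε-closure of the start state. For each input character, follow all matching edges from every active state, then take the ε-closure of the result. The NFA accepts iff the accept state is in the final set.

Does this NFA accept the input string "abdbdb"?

S₀ = ε-closure({0}) = {0,1,2,3,4,10,11,12}
'a' @ 1: {13,14}
'b' @ 2: {1,2,3,4,10,11,12,15}  [accepting]
'd' @ 3: {13,14}
'b' @ 4: {1,2,3,4,10,11,12,15}  [accepting]
'd' @ 5: {13,14}
'b' @ 6: {1,2,3,4,10,11,12,15}  [accepting]
end set {1,2,3,4,10,11,12,15} — state 1 in

Answer: ACCEPT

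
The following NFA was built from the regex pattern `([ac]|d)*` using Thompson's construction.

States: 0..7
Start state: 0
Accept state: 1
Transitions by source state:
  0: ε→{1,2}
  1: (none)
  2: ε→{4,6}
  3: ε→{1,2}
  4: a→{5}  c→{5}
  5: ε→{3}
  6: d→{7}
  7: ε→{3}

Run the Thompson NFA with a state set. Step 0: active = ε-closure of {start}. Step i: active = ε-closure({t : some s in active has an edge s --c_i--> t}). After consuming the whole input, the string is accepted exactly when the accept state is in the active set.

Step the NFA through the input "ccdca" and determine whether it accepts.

start: ε-closure({0}) = {0,1,2,4,6}
'c' @ 1: {1,2,3,4,5,6}  (accept∈set)
'c' @ 2: {1,2,3,4,5,6}  (accept∈set)
'd' @ 3: {1,2,3,4,6,7}  (accept∈set)
'c' @ 4: {1,2,3,4,5,6}  (accept∈set)
'a' @ 5: {1,2,3,4,5,6}  (accept∈set)
final: {1,2,3,4,5,6}; accept 1 in set

Answer: ACCEPT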